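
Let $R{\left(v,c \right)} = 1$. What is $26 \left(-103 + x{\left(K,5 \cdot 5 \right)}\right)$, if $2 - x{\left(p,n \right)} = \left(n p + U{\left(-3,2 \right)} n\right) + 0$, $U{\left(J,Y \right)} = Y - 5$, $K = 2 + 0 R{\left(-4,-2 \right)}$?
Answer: $-1976$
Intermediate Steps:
$K = 2$ ($K = 2 + 0 \cdot 1 = 2 + 0 = 2$)
$U{\left(J,Y \right)} = -5 + Y$ ($U{\left(J,Y \right)} = Y - 5 = -5 + Y$)
$x{\left(p,n \right)} = 2 + 3 n - n p$ ($x{\left(p,n \right)} = 2 - \left(\left(n p + \left(-5 + 2\right) n\right) + 0\right) = 2 - \left(\left(n p - 3 n\right) + 0\right) = 2 - \left(\left(- 3 n + n p\right) + 0\right) = 2 - \left(- 3 n + n p\right) = 2 + 3 n - n p$)
$26 \left(-103 + x{\left(K,5 \cdot 5 \right)}\right) = 26 \left(-103 + \left(2 + 3 \cdot 5 \cdot 5 - 5 \cdot 5 \cdot 2\right)\right) = 26 \left(-103 + \left(2 + 3 \cdot 25 - 25 \cdot 2\right)\right) = 26 \left(-103 + \left(2 + 75 - 50\right)\right) = 26 \left(-103 + 27\right) = 26 \left(-76\right) = -1976$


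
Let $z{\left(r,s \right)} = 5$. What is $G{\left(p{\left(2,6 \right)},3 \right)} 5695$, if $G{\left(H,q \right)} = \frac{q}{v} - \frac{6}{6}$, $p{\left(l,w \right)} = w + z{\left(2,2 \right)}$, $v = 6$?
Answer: $- \frac{5695}{2} \approx -2847.5$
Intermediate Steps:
$p{\left(l,w \right)} = 5 + w$ ($p{\left(l,w \right)} = w + 5 = 5 + w$)
$G{\left(H,q \right)} = -1 + \frac{q}{6}$ ($G{\left(H,q \right)} = \frac{q}{6} - \frac{6}{6} = q \frac{1}{6} - 1 = \frac{q}{6} - 1 = -1 + \frac{q}{6}$)
$G{\left(p{\left(2,6 \right)},3 \right)} 5695 = \left(-1 + \frac{1}{6} \cdot 3\right) 5695 = \left(-1 + \frac{1}{2}\right) 5695 = \left(- \frac{1}{2}\right) 5695 = - \frac{5695}{2}$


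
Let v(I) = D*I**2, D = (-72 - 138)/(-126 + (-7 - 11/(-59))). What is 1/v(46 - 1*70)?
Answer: 653/594720 ≈ 0.0010980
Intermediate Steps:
D = 2065/1306 (D = -210/(-126 + (-7 - 11*(-1)/59)) = -210/(-126 + (-7 - 1*(-11/59))) = -210/(-126 + (-7 + 11/59)) = -210/(-126 - 402/59) = -210/(-7836/59) = -210*(-59/7836) = 2065/1306 ≈ 1.5812)
v(I) = 2065*I**2/1306
1/v(46 - 1*70) = 1/(2065*(46 - 1*70)**2/1306) = 1/(2065*(46 - 70)**2/1306) = 1/((2065/1306)*(-24)**2) = 1/((2065/1306)*576) = 1/(594720/653) = 653/594720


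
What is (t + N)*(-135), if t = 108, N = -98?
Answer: -1350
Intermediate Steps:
(t + N)*(-135) = (108 - 98)*(-135) = 10*(-135) = -1350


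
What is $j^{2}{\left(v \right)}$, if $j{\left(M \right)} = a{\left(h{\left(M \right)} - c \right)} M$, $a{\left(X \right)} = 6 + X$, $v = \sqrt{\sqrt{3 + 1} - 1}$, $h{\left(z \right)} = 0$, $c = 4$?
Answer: $4$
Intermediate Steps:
$v = 1$ ($v = \sqrt{\sqrt{4} - 1} = \sqrt{2 - 1} = \sqrt{1} = 1$)
$j{\left(M \right)} = 2 M$ ($j{\left(M \right)} = \left(6 + \left(0 - 4\right)\right) M = \left(6 - 4\right) M = 2 M$)
$j^{2}{\left(v \right)} = \left(2 \cdot 1\right)^{2} = 2^{2} = 4$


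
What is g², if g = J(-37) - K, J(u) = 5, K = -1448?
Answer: 2111209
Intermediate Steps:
g = 1453 (g = 5 - 1*(-1448) = 5 + 1448 = 1453)
g² = 1453² = 2111209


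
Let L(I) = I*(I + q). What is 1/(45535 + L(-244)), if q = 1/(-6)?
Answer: 3/315335 ≈ 9.5137e-6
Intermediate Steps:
q = -⅙ ≈ -0.16667
L(I) = I*(-⅙ + I) (L(I) = I*(I - ⅙) = I*(-⅙ + I))
1/(45535 + L(-244)) = 1/(45535 - 244*(-⅙ - 244)) = 1/(45535 - 244*(-1465/6)) = 1/(45535 + 178730/3) = 1/(315335/3) = 3/315335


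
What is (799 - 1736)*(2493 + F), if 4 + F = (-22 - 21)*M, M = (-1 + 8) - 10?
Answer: -2453066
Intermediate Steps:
M = -3 (M = 7 - 10 = -3)
F = 125 (F = -4 + (-22 - 21)*(-3) = -4 - 43*(-3) = -4 + 129 = 125)
(799 - 1736)*(2493 + F) = (799 - 1736)*(2493 + 125) = -937*2618 = -2453066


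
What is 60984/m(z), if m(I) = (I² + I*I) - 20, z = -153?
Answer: 30492/23399 ≈ 1.3031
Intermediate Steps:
m(I) = -20 + 2*I² (m(I) = (I² + I²) - 20 = 2*I² - 20 = -20 + 2*I²)
60984/m(z) = 60984/(-20 + 2*(-153)²) = 60984/(-20 + 2*23409) = 60984/(-20 + 46818) = 60984/46798 = 60984*(1/46798) = 30492/23399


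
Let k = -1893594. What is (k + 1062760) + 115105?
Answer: -715729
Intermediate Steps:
(k + 1062760) + 115105 = (-1893594 + 1062760) + 115105 = -830834 + 115105 = -715729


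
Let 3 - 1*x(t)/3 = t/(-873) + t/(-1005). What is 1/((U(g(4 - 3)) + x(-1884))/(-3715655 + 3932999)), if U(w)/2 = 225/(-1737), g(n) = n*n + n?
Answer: -454360167680/7018213 ≈ -64740.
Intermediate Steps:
g(n) = n + n² (g(n) = n² + n = n + n²)
x(t) = 9 + 626*t/97485 (x(t) = 9 - 3*(t/(-873) + t/(-1005)) = 9 - 3*(t*(-1/873) + t*(-1/1005)) = 9 - 3*(-t/873 - t/1005) = 9 - (-626)*t/97485 = 9 + 626*t/97485)
U(w) = -50/193 (U(w) = 2*(225/(-1737)) = 2*(225*(-1/1737)) = 2*(-25/193) = -50/193)
1/((U(g(4 - 3)) + x(-1884))/(-3715655 + 3932999)) = 1/((-50/193 + (9 + (626/97485)*(-1884)))/(-3715655 + 3932999)) = 1/((-50/193 + (9 - 393128/32495))/217344) = 1/((-50/193 - 100673/32495)*(1/217344)) = 1/(-21054639/6271535*1/217344) = 1/(-7018213/454360167680) = -454360167680/7018213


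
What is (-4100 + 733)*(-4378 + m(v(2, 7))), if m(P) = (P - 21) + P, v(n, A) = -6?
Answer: 14851837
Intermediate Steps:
m(P) = -21 + 2*P (m(P) = (-21 + P) + P = -21 + 2*P)
(-4100 + 733)*(-4378 + m(v(2, 7))) = (-4100 + 733)*(-4378 + (-21 + 2*(-6))) = -3367*(-4378 + (-21 - 12)) = -3367*(-4378 - 33) = -3367*(-4411) = 14851837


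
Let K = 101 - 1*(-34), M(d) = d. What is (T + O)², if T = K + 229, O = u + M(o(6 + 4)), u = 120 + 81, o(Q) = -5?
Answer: 313600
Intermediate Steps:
u = 201
O = 196 (O = 201 - 5 = 196)
K = 135 (K = 101 + 34 = 135)
T = 364 (T = 135 + 229 = 364)
(T + O)² = (364 + 196)² = 560² = 313600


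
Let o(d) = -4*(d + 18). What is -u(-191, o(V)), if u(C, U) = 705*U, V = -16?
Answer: 5640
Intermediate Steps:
o(d) = -72 - 4*d (o(d) = -4*(18 + d) = -72 - 4*d)
-u(-191, o(V)) = -705*(-72 - 4*(-16)) = -705*(-72 + 64) = -705*(-8) = -1*(-5640) = 5640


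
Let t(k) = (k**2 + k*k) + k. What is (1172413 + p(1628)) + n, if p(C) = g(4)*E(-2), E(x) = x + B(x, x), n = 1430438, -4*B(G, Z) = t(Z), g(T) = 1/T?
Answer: 20822801/8 ≈ 2.6028e+6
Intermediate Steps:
t(k) = k + 2*k**2 (t(k) = (k**2 + k**2) + k = 2*k**2 + k = k + 2*k**2)
B(G, Z) = -Z*(1 + 2*Z)/4
E(x) = x - x*(1 + 2*x)/4
p(C) = -7/8 (p(C) = ((1/4)*(-2)*(3 - 2*(-2)))/4 = ((1/4)*(-2)*(3 + 4))/4 = ((1/4)*(-2)*7)/4 = (1/4)*(-7/2) = -7/8)
(1172413 + p(1628)) + n = (1172413 - 7/8) + 1430438 = 9379297/8 + 1430438 = 20822801/8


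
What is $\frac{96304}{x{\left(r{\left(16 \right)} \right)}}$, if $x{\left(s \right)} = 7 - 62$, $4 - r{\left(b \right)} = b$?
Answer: $- \frac{96304}{55} \approx -1751.0$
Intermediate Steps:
$r{\left(b \right)} = 4 - b$
$x{\left(s \right)} = -55$
$\frac{96304}{x{\left(r{\left(16 \right)} \right)}} = \frac{96304}{-55} = 96304 \left(- \frac{1}{55}\right) = - \frac{96304}{55}$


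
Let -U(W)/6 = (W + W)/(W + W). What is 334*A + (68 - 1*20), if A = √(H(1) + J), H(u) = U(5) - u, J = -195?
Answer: 48 + 334*I*√202 ≈ 48.0 + 4747.0*I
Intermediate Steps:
U(W) = -6 (U(W) = -6*(W + W)/(W + W) = -6*2*W/(2*W) = -6*2*W*1/(2*W) = -6*1 = -6)
H(u) = -6 - u
A = I*√202 (A = √((-6 - 1*1) - 195) = √((-6 - 1) - 195) = √(-7 - 195) = √(-202) = I*√202 ≈ 14.213*I)
334*A + (68 - 1*20) = 334*(I*√202) + (68 - 1*20) = 334*I*√202 + (68 - 20) = 334*I*√202 + 48 = 48 + 334*I*√202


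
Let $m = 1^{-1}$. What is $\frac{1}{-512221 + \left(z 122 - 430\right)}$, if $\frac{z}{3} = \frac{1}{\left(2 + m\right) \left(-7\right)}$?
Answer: $- \frac{7}{3588679} \approx -1.9506 \cdot 10^{-6}$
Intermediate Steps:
$m = 1$
$z = - \frac{1}{7}$ ($z = \frac{3}{\left(2 + 1\right) \left(-7\right)} = \frac{3}{3 \left(-7\right)} = \frac{3}{-21} = 3 \left(- \frac{1}{21}\right) = - \frac{1}{7} \approx -0.14286$)
$\frac{1}{-512221 + \left(z 122 - 430\right)} = \frac{1}{-512221 - \frac{3132}{7}} = \frac{1}{- \frac{3588679}{7}} = - \frac{7}{3588679}$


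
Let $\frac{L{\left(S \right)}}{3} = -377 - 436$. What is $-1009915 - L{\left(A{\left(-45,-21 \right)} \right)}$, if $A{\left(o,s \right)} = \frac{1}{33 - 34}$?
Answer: $-1007476$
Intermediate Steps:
$A{\left(o,s \right)} = -1$ ($A{\left(o,s \right)} = \frac{1}{-1} = -1$)
$L{\left(S \right)} = -2439$ ($L{\left(S \right)} = 3 \left(-377 - 436\right) = 3 \left(-813\right) = -2439$)
$-1009915 - L{\left(A{\left(-45,-21 \right)} \right)} = -1009915 - -2439 = -1009915 + 2439 = -1007476$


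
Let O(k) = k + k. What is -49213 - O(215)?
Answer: -49643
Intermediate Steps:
O(k) = 2*k
-49213 - O(215) = -49213 - 2*215 = -49213 - 1*430 = -49213 - 430 = -49643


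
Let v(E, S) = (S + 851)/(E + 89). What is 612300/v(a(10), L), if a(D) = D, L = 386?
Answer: 60617700/1237 ≈ 49004.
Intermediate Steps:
v(E, S) = (851 + S)/(89 + E)
612300/v(a(10), L) = 612300/(((851 + 386)/(89 + 10))) = 612300/((1237/99)) = 612300/(((1/99)*1237)) = 612300/(1237/99) = 612300*(99/1237) = 60617700/1237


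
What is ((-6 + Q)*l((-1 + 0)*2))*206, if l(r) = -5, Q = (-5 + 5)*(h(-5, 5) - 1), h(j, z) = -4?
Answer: 6180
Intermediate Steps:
Q = 0 (Q = (-5 + 5)*(-4 - 1) = 0*(-5) = 0)
((-6 + Q)*l((-1 + 0)*2))*206 = ((-6 + 0)*(-5))*206 = -6*(-5)*206 = 30*206 = 6180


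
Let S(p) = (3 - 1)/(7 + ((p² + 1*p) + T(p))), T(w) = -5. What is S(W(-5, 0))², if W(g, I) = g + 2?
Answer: 1/16 ≈ 0.062500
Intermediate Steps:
W(g, I) = 2 + g
S(p) = 2/(2 + p + p²) (S(p) = (3 - 1)/(7 + ((p² + 1*p) - 5)) = 2/(7 + ((p² + p) - 5)) = 2/(7 + ((p + p²) - 5)) = 2/(7 + (-5 + p + p²)) = 2/(2 + p + p²))
S(W(-5, 0))² = (2/(2 + (2 - 5) + (2 - 5)²))² = (2/(2 - 3 + (-3)²))² = (2/(2 - 3 + 9))² = (2/8)² = (2*(⅛))² = (¼)² = 1/16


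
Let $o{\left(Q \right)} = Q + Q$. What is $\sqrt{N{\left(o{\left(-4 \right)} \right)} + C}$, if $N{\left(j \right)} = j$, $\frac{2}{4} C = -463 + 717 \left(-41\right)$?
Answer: $4 i \sqrt{3733} \approx 244.39 i$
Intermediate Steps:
$o{\left(Q \right)} = 2 Q$
$C = -59720$ ($C = 2 \left(-463 + 717 \left(-41\right)\right) = 2 \left(-463 - 29397\right) = 2 \left(-29860\right) = -59720$)
$\sqrt{N{\left(o{\left(-4 \right)} \right)} + C} = \sqrt{2 \left(-4\right) - 59720} = \sqrt{-8 - 59720} = \sqrt{-59728} = 4 i \sqrt{3733}$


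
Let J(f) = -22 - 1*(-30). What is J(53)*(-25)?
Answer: -200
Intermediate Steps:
J(f) = 8 (J(f) = -22 + 30 = 8)
J(53)*(-25) = 8*(-25) = -200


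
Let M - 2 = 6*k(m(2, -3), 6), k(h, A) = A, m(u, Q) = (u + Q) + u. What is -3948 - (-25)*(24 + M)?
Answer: -2398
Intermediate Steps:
m(u, Q) = Q + 2*u (m(u, Q) = (Q + u) + u = Q + 2*u)
M = 38 (M = 2 + 6*6 = 2 + 36 = 38)
-3948 - (-25)*(24 + M) = -3948 - (-25)*(24 + 38) = -3948 - (-25)*62 = -3948 - 1*(-1550) = -3948 + 1550 = -2398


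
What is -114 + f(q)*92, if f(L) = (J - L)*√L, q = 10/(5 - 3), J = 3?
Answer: -114 - 184*√5 ≈ -525.44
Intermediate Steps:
q = 5 (q = 10/2 = 10*(½) = 5)
f(L) = √L*(3 - L) (f(L) = (3 - L)*√L = √L*(3 - L))
-114 + f(q)*92 = -114 + (√5*(3 - 1*5))*92 = -114 + (√5*(3 - 5))*92 = -114 + (√5*(-2))*92 = -114 - 2*√5*92 = -114 - 184*√5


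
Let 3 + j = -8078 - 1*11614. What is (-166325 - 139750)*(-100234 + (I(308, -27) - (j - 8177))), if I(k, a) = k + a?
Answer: 22062192075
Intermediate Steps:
I(k, a) = a + k
j = -19695 (j = -3 + (-8078 - 1*11614) = -3 + (-8078 - 11614) = -3 - 19692 = -19695)
(-166325 - 139750)*(-100234 + (I(308, -27) - (j - 8177))) = (-166325 - 139750)*(-100234 + ((-27 + 308) - (-19695 - 8177))) = -306075*(-100234 + (281 - 1*(-27872))) = -306075*(-100234 + (281 + 27872)) = -306075*(-100234 + 28153) = -306075*(-72081) = 22062192075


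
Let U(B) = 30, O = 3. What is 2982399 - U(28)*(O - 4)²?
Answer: 2982369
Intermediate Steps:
2982399 - U(28)*(O - 4)² = 2982399 - 30*(3 - 4)² = 2982399 - 30*(-1)² = 2982399 - 30 = 2982369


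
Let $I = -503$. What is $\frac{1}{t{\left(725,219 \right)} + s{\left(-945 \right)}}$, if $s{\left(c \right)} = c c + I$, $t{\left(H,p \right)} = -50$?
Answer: $\frac{1}{892472} \approx 1.1205 \cdot 10^{-6}$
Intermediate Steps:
$s{\left(c \right)} = -503 + c^{2}$ ($s{\left(c \right)} = c c - 503 = c^{2} - 503 = -503 + c^{2}$)
$\frac{1}{t{\left(725,219 \right)} + s{\left(-945 \right)}} = \frac{1}{-50 - \left(503 - \left(-945\right)^{2}\right)} = \frac{1}{-50 + \left(-503 + 893025\right)} = \frac{1}{-50 + 892522} = \frac{1}{892472}$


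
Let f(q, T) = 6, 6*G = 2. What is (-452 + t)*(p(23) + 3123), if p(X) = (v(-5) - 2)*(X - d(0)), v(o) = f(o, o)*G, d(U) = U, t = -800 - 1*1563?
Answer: -8791245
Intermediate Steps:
G = ⅓ (G = (⅙)*2 = ⅓ ≈ 0.33333)
t = -2363 (t = -800 - 1563 = -2363)
v(o) = 2 (v(o) = 6*(⅓) = 2)
p(X) = 0 (p(X) = (2 - 2)*(X - 1*0) = 0*(X + 0) = 0*X = 0)
(-452 + t)*(p(23) + 3123) = (-452 - 2363)*(0 + 3123) = -2815*3123 = -8791245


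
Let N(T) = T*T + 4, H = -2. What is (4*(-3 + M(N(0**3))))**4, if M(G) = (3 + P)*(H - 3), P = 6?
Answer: 1358954496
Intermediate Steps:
N(T) = 4 + T**2 (N(T) = T**2 + 4 = 4 + T**2)
M(G) = -45 (M(G) = (3 + 6)*(-2 - 3) = 9*(-5) = -45)
(4*(-3 + M(N(0**3))))**4 = (4*(-3 - 45))**4 = (4*(-48))**4 = (-192)**4 = 1358954496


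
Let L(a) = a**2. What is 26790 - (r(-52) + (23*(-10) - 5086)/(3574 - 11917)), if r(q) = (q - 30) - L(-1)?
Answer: 74732041/2781 ≈ 26872.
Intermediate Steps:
r(q) = -31 + q (r(q) = (q - 30) - 1*(-1)**2 = (-30 + q) - 1*1 = (-30 + q) - 1 = -31 + q)
26790 - (r(-52) + (23*(-10) - 5086)/(3574 - 11917)) = 26790 - ((-31 - 52) + (23*(-10) - 5086)/(3574 - 11917)) = 26790 - (-83 + (-230 - 5086)/(-8343)) = 26790 - (-83 - 5316*(-1/8343)) = 26790 - (-83 + 1772/2781) = 26790 - 1*(-229051/2781) = 26790 + 229051/2781 = 74732041/2781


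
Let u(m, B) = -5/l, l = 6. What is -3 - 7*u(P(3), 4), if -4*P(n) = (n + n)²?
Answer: 17/6 ≈ 2.8333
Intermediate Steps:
P(n) = -n² (P(n) = -(n + n)²/4 = -4*n²/4 = -n²)
u(m, B) = -⅚ (u(m, B) = -5/6 = -5*⅙ = -⅚)
-3 - 7*u(P(3), 4) = -3 - 7*(-⅚) = -3 + 35/6 = 17/6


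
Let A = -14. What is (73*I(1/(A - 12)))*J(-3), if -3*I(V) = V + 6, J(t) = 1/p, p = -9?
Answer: 11315/702 ≈ 16.118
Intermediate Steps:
J(t) = -⅑ (J(t) = 1/(-9) = -⅑)
I(V) = -2 - V/3 (I(V) = -(V + 6)/3 = -(6 + V)/3 = -2 - V/3)
(73*I(1/(A - 12)))*J(-3) = (73*(-2 - 1/(3*(-14 - 12))))*(-⅑) = (73*(-2 - ⅓/(-26)))*(-⅑) = (73*(-2 - ⅓*(-1/26)))*(-⅑) = (73*(-2 + 1/78))*(-⅑) = (73*(-155/78))*(-⅑) = -11315/78*(-⅑) = 11315/702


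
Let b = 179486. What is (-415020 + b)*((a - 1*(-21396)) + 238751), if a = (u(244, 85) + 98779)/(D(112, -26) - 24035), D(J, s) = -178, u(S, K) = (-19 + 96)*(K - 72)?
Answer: -494530290031518/8071 ≈ -6.1272e+10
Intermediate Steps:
u(S, K) = -5544 + 77*K (u(S, K) = 77*(-72 + K) = -5544 + 77*K)
a = -33260/8071 (a = ((-5544 + 77*85) + 98779)/(-178 - 24035) = ((-5544 + 6545) + 98779)/(-24213) = (1001 + 98779)*(-1/24213) = 99780*(-1/24213) = -33260/8071 ≈ -4.1209)
(-415020 + b)*((a - 1*(-21396)) + 238751) = (-415020 + 179486)*((-33260/8071 - 1*(-21396)) + 238751) = -235534*((-33260/8071 + 21396) + 238751) = -235534*(172653856/8071 + 238751) = -235534*2099613177/8071 = -494530290031518/8071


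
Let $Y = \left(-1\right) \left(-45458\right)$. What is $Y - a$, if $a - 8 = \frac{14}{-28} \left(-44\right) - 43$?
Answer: $45471$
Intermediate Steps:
$a = -13$ ($a = 8 - \left(43 - \frac{14}{-28} \left(-44\right)\right) = 8 - \left(43 - 14 \left(- \frac{1}{28}\right) \left(-44\right)\right) = 8 - 21 = -13$)
$Y = 45458$
$Y - a = 45458 - -13 = 45458 + 13 = 45471$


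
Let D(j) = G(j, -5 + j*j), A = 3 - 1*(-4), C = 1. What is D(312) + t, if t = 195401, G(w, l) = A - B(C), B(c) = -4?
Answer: 195412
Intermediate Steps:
A = 7 (A = 3 + 4 = 7)
G(w, l) = 11 (G(w, l) = 7 - 1*(-4) = 7 + 4 = 11)
D(j) = 11
D(312) + t = 11 + 195401 = 195412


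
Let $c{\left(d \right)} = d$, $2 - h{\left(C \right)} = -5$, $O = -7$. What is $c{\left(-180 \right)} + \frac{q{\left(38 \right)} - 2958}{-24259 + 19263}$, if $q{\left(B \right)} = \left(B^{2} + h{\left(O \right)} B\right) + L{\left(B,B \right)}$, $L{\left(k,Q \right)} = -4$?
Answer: $- \frac{224507}{1249} \approx -179.75$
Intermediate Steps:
$h{\left(C \right)} = 7$ ($h{\left(C \right)} = 2 - -5 = 2 + 5 = 7$)
$q{\left(B \right)} = -4 + B^{2} + 7 B$ ($q{\left(B \right)} = \left(B^{2} + 7 B\right) - 4 = -4 + B^{2} + 7 B$)
$c{\left(-180 \right)} + \frac{q{\left(38 \right)} - 2958}{-24259 + 19263} = -180 + \frac{\left(-4 + 38^{2} + 7 \cdot 38\right) - 2958}{-24259 + 19263} = -180 + \frac{\left(-4 + 1444 + 266\right) - 2958}{-4996} = -180 + \left(1706 - 2958\right) \left(- \frac{1}{4996}\right) = -180 - - \frac{313}{1249} = -180 + \frac{313}{1249} = - \frac{224507}{1249}$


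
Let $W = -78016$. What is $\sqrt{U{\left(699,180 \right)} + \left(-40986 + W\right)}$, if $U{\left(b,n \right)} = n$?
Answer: $11 i \sqrt{982} \approx 344.71 i$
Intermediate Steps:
$\sqrt{U{\left(699,180 \right)} + \left(-40986 + W\right)} = \sqrt{180 - 119002} = \sqrt{-118822} = 11 i \sqrt{982}$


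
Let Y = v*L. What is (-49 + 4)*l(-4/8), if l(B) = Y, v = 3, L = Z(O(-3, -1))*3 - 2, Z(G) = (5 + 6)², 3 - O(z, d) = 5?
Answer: -48735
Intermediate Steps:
O(z, d) = -2 (O(z, d) = 3 - 1*5 = 3 - 5 = -2)
Z(G) = 121 (Z(G) = 11² = 121)
L = 361 (L = 121*3 - 2 = 363 - 2 = 361)
Y = 1083 (Y = 3*361 = 1083)
l(B) = 1083
(-49 + 4)*l(-4/8) = (-49 + 4)*1083 = -45*1083 = -48735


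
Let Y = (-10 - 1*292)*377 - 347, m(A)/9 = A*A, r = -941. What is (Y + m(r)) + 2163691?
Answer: 10018819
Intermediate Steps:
m(A) = 9*A² (m(A) = 9*(A*A) = 9*A²)
Y = -114201 (Y = (-10 - 292)*377 - 347 = -302*377 - 347 = -113854 - 347 = -114201)
(Y + m(r)) + 2163691 = (-114201 + 9*(-941)²) + 2163691 = (-114201 + 9*885481) + 2163691 = (-114201 + 7969329) + 2163691 = 7855128 + 2163691 = 10018819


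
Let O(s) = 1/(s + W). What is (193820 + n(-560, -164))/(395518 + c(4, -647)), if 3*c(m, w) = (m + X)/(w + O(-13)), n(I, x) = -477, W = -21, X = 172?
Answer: 12760057971/26102995462 ≈ 0.48883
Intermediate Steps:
O(s) = 1/(-21 + s) (O(s) = 1/(s - 21) = 1/(-21 + s))
c(m, w) = (172 + m)/(3*(-1/34 + w)) (c(m, w) = ((m + 172)/(w + 1/(-21 - 13)))/3 = ((172 + m)/(w + 1/(-34)))/3 = ((172 + m)/(w - 1/34))/3 = ((172 + m)/(-1/34 + w))/3 = (172 + m)/(3*(-1/34 + w)))
(193820 + n(-560, -164))/(395518 + c(4, -647)) = (193820 - 477)/(395518 + 34*(172 + 4)/(3*(-1 + 34*(-647)))) = 193343/(395518 + (34/3)*176/(-1 - 21998)) = 193343/(395518 + (34/3)*176/(-21999)) = 193343/(395518 + (34/3)*(-1/21999)*176) = 193343/(395518 - 5984/65997) = 193343/(26102995462/65997) = 193343*(65997/26102995462) = 12760057971/26102995462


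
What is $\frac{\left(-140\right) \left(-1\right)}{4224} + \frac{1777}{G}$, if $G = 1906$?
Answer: $\frac{971611}{1006368} \approx 0.96546$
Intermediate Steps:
$\frac{\left(-140\right) \left(-1\right)}{4224} + \frac{1777}{G} = \frac{\left(-140\right) \left(-1\right)}{4224} + \frac{1777}{1906} = 140 \cdot \frac{1}{4224} + 1777 \cdot \frac{1}{1906} = \frac{35}{1056} + \frac{1777}{1906} = \frac{971611}{1006368}$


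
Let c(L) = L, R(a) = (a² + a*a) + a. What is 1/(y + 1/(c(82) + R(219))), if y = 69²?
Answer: 96223/458117704 ≈ 0.00021004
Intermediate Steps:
R(a) = a + 2*a² (R(a) = (a² + a²) + a = 2*a² + a = a + 2*a²)
y = 4761
1/(y + 1/(c(82) + R(219))) = 1/(4761 + 1/(82 + 219*(1 + 2*219))) = 1/(4761 + 1/(82 + 219*(1 + 438))) = 1/(4761 + 1/(82 + 219*439)) = 1/(4761 + 1/(82 + 96141)) = 1/(4761 + 1/96223) = 1/(458117704/96223) = 96223/458117704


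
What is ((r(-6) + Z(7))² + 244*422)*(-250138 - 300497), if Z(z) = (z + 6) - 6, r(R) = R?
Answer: -56698335315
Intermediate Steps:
Z(z) = z (Z(z) = (6 + z) - 6 = z)
((r(-6) + Z(7))² + 244*422)*(-250138 - 300497) = ((-6 + 7)² + 244*422)*(-250138 - 300497) = (1² + 102968)*(-550635) = (1 + 102968)*(-550635) = 102969*(-550635) = -56698335315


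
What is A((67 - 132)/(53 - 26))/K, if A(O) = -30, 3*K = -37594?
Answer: 45/18797 ≈ 0.0023940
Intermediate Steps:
K = -37594/3 (K = (1/3)*(-37594) = -37594/3 ≈ -12531.)
A((67 - 132)/(53 - 26))/K = -30/(-37594/3) = -30*(-3/37594) = 45/18797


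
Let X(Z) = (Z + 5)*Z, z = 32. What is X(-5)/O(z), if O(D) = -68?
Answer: 0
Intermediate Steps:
X(Z) = Z*(5 + Z) (X(Z) = (5 + Z)*Z = Z*(5 + Z))
X(-5)/O(z) = -5*(5 - 5)/(-68) = -5*0*(-1/68) = 0*(-1/68) = 0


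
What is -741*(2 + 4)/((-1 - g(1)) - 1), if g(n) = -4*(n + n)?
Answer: -741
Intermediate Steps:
g(n) = -8*n
-741*(2 + 4)/((-1 - g(1)) - 1) = -741*(2 + 4)/((-1 - (-8)) - 1) = -741*6/((-1 - 1*(-8)) - 1) = -741*6/((-1 + 8) - 1) = -741*6/(7 - 1) = -741*6/6 = -741*6*(⅙) = -741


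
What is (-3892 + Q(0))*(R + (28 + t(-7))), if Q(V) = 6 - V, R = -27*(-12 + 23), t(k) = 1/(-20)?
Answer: 10455283/10 ≈ 1.0455e+6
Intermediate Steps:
t(k) = -1/20
R = -297 (R = -27*11 = -297)
(-3892 + Q(0))*(R + (28 + t(-7))) = (-3892 + (6 - 1*0))*(-297 + (28 - 1/20)) = (-3892 + (6 + 0))*(-297 + 559/20) = (-3892 + 6)*(-5381/20) = -3886*(-5381/20) = 10455283/10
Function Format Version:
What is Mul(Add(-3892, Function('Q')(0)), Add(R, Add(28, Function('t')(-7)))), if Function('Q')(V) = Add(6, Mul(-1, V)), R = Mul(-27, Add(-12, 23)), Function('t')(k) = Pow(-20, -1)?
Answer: Rational(10455283, 10) ≈ 1.0455e+6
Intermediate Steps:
Function('t')(k) = Rational(-1, 20)
R = -297 (R = Mul(-27, 11) = -297)
Mul(Add(-3892, Function('Q')(0)), Add(R, Add(28, Function('t')(-7)))) = Mul(Add(-3892, Add(6, Mul(-1, 0))), Add(-297, Add(28, Rational(-1, 20)))) = Mul(Add(-3892, Add(6, 0)), Add(-297, Rational(559, 20))) = Mul(Add(-3892, 6), Rational(-5381, 20)) = Mul(-3886, Rational(-5381, 20)) = Rational(10455283, 10)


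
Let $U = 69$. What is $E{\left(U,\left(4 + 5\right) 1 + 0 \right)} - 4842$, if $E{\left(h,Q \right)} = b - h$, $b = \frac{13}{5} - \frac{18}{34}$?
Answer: $- \frac{417259}{85} \approx -4908.9$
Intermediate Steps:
$b = \frac{176}{85}$ ($b = 13 \cdot \frac{1}{5} - \frac{9}{17} = \frac{13}{5} - \frac{9}{17} = \frac{176}{85} \approx 2.0706$)
$E{\left(h,Q \right)} = \frac{176}{85} - h$
$E{\left(U,\left(4 + 5\right) 1 + 0 \right)} - 4842 = \left(\frac{176}{85} - 69\right) - 4842 = - \frac{5689}{85} - 4842 = - \frac{417259}{85}$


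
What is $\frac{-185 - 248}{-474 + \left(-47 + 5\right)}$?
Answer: $\frac{433}{516} \approx 0.83915$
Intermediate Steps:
$\frac{-185 - 248}{-474 + \left(-47 + 5\right)} = - \frac{433}{-474 - 42} = - \frac{433}{-516} = \left(-433\right) \left(- \frac{1}{516}\right) = \frac{433}{516}$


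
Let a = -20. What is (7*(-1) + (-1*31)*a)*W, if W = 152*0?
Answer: 0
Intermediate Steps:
W = 0
(7*(-1) + (-1*31)*a)*W = (7*(-1) - 1*31*(-20))*0 = (-7 - 31*(-20))*0 = (-7 + 620)*0 = 613*0 = 0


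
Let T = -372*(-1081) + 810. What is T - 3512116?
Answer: -3109174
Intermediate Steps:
T = 402942 (T = 402132 + 810 = 402942)
T - 3512116 = 402942 - 3512116 = -3109174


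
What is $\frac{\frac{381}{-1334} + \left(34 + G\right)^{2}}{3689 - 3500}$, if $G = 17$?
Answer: $\frac{1156451}{84042} \approx 13.76$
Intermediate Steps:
$\frac{\frac{381}{-1334} + \left(34 + G\right)^{2}}{3689 - 3500} = \frac{\frac{381}{-1334} + \left(34 + 17\right)^{2}}{3689 - 3500} = \frac{381 \left(- \frac{1}{1334}\right) + 51^{2}}{189} = \left(- \frac{381}{1334} + 2601\right) \frac{1}{189} = \frac{3469353}{1334} \cdot \frac{1}{189} = \frac{1156451}{84042}$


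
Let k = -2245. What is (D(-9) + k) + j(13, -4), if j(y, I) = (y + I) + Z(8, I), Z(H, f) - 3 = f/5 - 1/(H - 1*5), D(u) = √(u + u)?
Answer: -33512/15 + 3*I*√2 ≈ -2234.1 + 4.2426*I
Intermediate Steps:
D(u) = √2*√u (D(u) = √(2*u) = √2*√u)
Z(H, f) = 3 - 1/(-5 + H) + f/5 (Z(H, f) = 3 + (f/5 - 1/(H - 1*5)) = 3 + (f*(⅕) - 1/(H - 5)) = 3 + (f/5 - 1/(-5 + H)) = 3 + (-1/(-5 + H) + f/5) = 3 - 1/(-5 + H) + f/5)
j(y, I) = 8/3 + y + 6*I/5 (j(y, I) = (y + I) + (-16 - I + 3*8 + (⅕)*8*I)/(-5 + 8) = (I + y) + (-16 - I + 24 + 8*I/5)/3 = (I + y) + (8 + 3*I/5)/3 = (I + y) + (8/3 + I/5) = 8/3 + y + 6*I/5)
(D(-9) + k) + j(13, -4) = (√2*√(-9) - 2245) + (8/3 + 13 + (6/5)*(-4)) = (√2*(3*I) - 2245) + (8/3 + 13 - 24/5) = (3*I*√2 - 2245) + 163/15 = (-2245 + 3*I*√2) + 163/15 = -33512/15 + 3*I*√2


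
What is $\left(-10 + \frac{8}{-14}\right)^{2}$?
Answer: $\frac{5476}{49} \approx 111.76$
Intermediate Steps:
$\left(-10 + \frac{8}{-14}\right)^{2} = \left(-10 + 8 \left(- \frac{1}{14}\right)\right)^{2} = \left(-10 - \frac{4}{7}\right)^{2} = \left(- \frac{74}{7}\right)^{2} = \frac{5476}{49}$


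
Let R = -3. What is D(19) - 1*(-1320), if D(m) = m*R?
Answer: 1263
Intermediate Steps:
D(m) = -3*m (D(m) = m*(-3) = -3*m)
D(19) - 1*(-1320) = -3*19 - 1*(-1320) = -57 + 1320 = 1263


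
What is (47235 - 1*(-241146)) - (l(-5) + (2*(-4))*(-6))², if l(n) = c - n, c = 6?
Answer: 284900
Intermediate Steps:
l(n) = 6 - n
(47235 - 1*(-241146)) - (l(-5) + (2*(-4))*(-6))² = (47235 - 1*(-241146)) - ((6 - 1*(-5)) + (2*(-4))*(-6))² = (47235 + 241146) - ((6 + 5) - 8*(-6))² = 288381 - (11 + 48)² = 288381 - 1*59² = 288381 - 1*3481 = 288381 - 3481 = 284900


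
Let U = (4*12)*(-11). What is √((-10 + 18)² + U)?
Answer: 4*I*√29 ≈ 21.541*I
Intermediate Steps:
U = -528 (U = 48*(-11) = -528)
√((-10 + 18)² + U) = √((-10 + 18)² - 528) = √(8² - 528) = √(64 - 528) = √(-464) = 4*I*√29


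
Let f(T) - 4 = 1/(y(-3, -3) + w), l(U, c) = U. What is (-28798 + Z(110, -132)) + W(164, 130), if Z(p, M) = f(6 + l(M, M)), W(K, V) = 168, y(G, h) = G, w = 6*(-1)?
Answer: -257635/9 ≈ -28626.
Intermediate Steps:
w = -6
f(T) = 35/9 (f(T) = 4 + 1/(-3 - 6) = 4 + 1/(-9) = 4 - ⅑ = 35/9)
Z(p, M) = 35/9
(-28798 + Z(110, -132)) + W(164, 130) = (-28798 + 35/9) + 168 = -259147/9 + 168 = -257635/9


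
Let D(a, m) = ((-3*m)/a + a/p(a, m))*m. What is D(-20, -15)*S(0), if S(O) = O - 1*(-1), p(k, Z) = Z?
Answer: 55/4 ≈ 13.750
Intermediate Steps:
S(O) = 1 + O (S(O) = O + 1 = 1 + O)
D(a, m) = m*(a/m - 3*m/a) (D(a, m) = ((-3*m)/a + a/m)*m = (-3*m/a + a/m)*m = (a/m - 3*m/a)*m = m*(a/m - 3*m/a))
D(-20, -15)*S(0) = (-20 - 3*(-15)²/(-20))*(1 + 0) = (-20 - 3*(-1/20)*225)*1 = (-20 + 135/4)*1 = (55/4)*1 = 55/4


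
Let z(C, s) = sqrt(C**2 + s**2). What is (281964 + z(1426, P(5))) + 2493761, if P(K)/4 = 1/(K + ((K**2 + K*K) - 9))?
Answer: 2775725 + 2*sqrt(268927202)/23 ≈ 2.7772e+6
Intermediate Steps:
P(K) = 4/(-9 + K + 2*K**2) (P(K) = 4/(K + ((K**2 + K*K) - 9)) = 4/(K + ((K**2 + K**2) - 9)) = 4/(K + (2*K**2 - 9)) = 4/(K + (-9 + 2*K**2)) = 4/(-9 + K + 2*K**2))
(281964 + z(1426, P(5))) + 2493761 = (281964 + sqrt(1426**2 + (4/(-9 + 5 + 2*5**2))**2)) + 2493761 = (281964 + sqrt(2033476 + (4/(-9 + 5 + 2*25))**2)) + 2493761 = (281964 + sqrt(2033476 + (4/(-9 + 5 + 50))**2)) + 2493761 = (281964 + sqrt(2033476 + (4/46)**2)) + 2493761 = (281964 + sqrt(2033476 + (4*(1/46))**2)) + 2493761 = (281964 + sqrt(2033476 + (2/23)**2)) + 2493761 = (281964 + sqrt(2033476 + 4/529)) + 2493761 = (281964 + sqrt(1075708808/529)) + 2493761 = (281964 + 2*sqrt(268927202)/23) + 2493761 = 2775725 + 2*sqrt(268927202)/23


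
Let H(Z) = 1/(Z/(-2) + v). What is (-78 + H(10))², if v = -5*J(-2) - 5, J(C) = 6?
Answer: 9740641/1600 ≈ 6087.9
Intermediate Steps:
v = -35 (v = -5*6 - 5 = -30 - 5 = -35)
H(Z) = 1/(-35 - Z/2) (H(Z) = 1/(Z/(-2) - 35) = 1/(Z*(-½) - 35) = 1/(-Z/2 - 35) = 1/(-35 - Z/2))
(-78 + H(10))² = (-78 - 2/(70 + 10))² = (-78 - 2/80)² = (-78 - 2*1/80)² = (-78 - 1/40)² = (-3121/40)² = 9740641/1600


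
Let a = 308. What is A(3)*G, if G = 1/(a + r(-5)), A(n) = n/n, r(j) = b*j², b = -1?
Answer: 1/283 ≈ 0.0035336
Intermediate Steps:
r(j) = -j²
A(n) = 1
G = 1/283 (G = 1/(308 - 1*(-5)²) = 1/(308 - 1*25) = 1/(308 - 25) = 1/283 ≈ 0.0035336)
A(3)*G = 1*(1/283) = 1/283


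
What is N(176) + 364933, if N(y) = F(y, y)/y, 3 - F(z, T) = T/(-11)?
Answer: 64228227/176 ≈ 3.6493e+5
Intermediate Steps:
F(z, T) = 3 + T/11 (F(z, T) = 3 - T/(-11) = 3 - T*(-1)/11 = 3 - (-1)*T/11 = 3 + T/11)
N(y) = (3 + y/11)/y
N(176) + 364933 = (1/11)*(33 + 176)/176 + 364933 = (1/11)*(1/176)*209 + 364933 = 19/176 + 364933 = 64228227/176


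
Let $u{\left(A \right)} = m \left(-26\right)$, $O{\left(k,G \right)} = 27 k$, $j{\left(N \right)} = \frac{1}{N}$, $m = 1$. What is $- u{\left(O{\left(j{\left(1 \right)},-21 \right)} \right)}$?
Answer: $26$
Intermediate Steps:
$u{\left(A \right)} = -26$ ($u{\left(A \right)} = 1 \left(-26\right) = -26$)
$- u{\left(O{\left(j{\left(1 \right)},-21 \right)} \right)} = \left(-1\right) \left(-26\right) = 26$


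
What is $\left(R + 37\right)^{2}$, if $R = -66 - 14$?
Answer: $1849$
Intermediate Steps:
$R = -80$
$\left(R + 37\right)^{2} = \left(-80 + 37\right)^{2} = \left(-43\right)^{2} = 1849$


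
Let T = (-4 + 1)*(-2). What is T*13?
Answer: 78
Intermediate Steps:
T = 6 (T = -3*(-2) = 6)
T*13 = 6*13 = 78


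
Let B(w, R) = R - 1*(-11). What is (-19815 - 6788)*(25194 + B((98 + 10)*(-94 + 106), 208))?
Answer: -676062039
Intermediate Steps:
B(w, R) = 11 + R (B(w, R) = R + 11 = 11 + R)
(-19815 - 6788)*(25194 + B((98 + 10)*(-94 + 106), 208)) = (-19815 - 6788)*(25194 + (11 + 208)) = -26603*(25194 + 219) = -26603*25413 = -676062039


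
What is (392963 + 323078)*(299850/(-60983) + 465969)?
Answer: 20346940628126757/60983 ≈ 3.3365e+11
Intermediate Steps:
(392963 + 323078)*(299850/(-60983) + 465969) = 716041*(299850*(-1/60983) + 465969) = 716041*(-299850/60983 + 465969) = 716041*(28415887677/60983) = 20346940628126757/60983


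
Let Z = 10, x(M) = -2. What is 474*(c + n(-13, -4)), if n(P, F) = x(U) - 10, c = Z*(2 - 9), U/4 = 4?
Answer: -38868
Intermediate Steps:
U = 16 (U = 4*4 = 16)
c = -70 (c = 10*(2 - 9) = 10*(-7) = -70)
n(P, F) = -12 (n(P, F) = -2 - 10 = -12)
474*(c + n(-13, -4)) = 474*(-70 - 12) = 474*(-82) = -38868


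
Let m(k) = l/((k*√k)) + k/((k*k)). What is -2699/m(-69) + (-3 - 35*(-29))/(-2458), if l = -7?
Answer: 15792515323/145022 - 1303617*I*√69/118 ≈ 1.089e+5 - 91768.0*I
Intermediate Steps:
m(k) = 1/k - 7/k^(3/2) (m(k) = -7/k^(3/2) + k/((k*k)) = -7/k^(3/2) + k/(k²) = -7/k^(3/2) + k/k² = -7/k^(3/2) + 1/k = 1/k - 7/k^(3/2))
-2699/m(-69) + (-3 - 35*(-29))/(-2458) = -2699/(1/(-69) - 7*I*√69/4761) + (-3 - 35*(-29))/(-2458) = -2699/(-1/69 - 7*I*√69/4761) + (-3 + 1015)*(-1/2458) = -2699/(-1/69 - 7*I*√69/4761) + 1012*(-1/2458) = -2699/(-1/69 - 7*I*√69/4761) - 506/1229 = -506/1229 - 2699/(-1/69 - 7*I*√69/4761)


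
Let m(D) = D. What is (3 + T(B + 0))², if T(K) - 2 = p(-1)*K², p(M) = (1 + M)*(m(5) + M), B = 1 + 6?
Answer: 25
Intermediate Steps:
B = 7
p(M) = (1 + M)*(5 + M)
T(K) = 2 (T(K) = 2 + (5 + (-1)² + 6*(-1))*K² = 2 + (5 + 1 - 6)*K² = 2 + 0*K² = 2 + 0 = 2)
(3 + T(B + 0))² = (3 + 2)² = 5² = 25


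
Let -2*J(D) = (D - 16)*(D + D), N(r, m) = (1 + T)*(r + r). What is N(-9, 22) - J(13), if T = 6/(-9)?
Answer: -45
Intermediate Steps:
T = -⅔ (T = 6*(-⅑) = -⅔ ≈ -0.66667)
N(r, m) = 2*r/3 (N(r, m) = (1 - ⅔)*(r + r) = (2*r)/3 = 2*r/3)
J(D) = -D*(-16 + D) (J(D) = -(D - 16)*(D + D)/2 = -(-16 + D)*2*D/2 = -D*(-16 + D))
N(-9, 22) - J(13) = (⅔)*(-9) - 13*(16 - 1*13) = -6 - 13*(16 - 13) = -6 - 13*3 = -6 - 1*39 = -6 - 39 = -45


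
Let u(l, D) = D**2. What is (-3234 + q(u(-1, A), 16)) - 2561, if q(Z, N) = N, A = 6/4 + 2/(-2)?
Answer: -5779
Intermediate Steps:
A = 1/2 (A = 6*(1/4) + 2*(-1/2) = 3/2 - 1 = 1/2 ≈ 0.50000)
(-3234 + q(u(-1, A), 16)) - 2561 = (-3234 + 16) - 2561 = -3218 - 2561 = -5779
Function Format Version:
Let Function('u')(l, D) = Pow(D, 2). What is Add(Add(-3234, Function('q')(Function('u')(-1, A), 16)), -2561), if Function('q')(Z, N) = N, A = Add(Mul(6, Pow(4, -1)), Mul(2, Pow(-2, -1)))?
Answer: -5779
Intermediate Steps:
A = Rational(1, 2) (A = Add(Mul(6, Rational(1, 4)), Mul(2, Rational(-1, 2))) = Add(Rational(3, 2), -1) = Rational(1, 2) ≈ 0.50000)
Add(Add(-3234, Function('q')(Function('u')(-1, A), 16)), -2561) = Add(Add(-3234, 16), -2561) = Add(-3218, -2561) = -5779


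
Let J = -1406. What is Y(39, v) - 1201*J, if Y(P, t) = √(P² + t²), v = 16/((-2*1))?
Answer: 1688606 + √1585 ≈ 1.6886e+6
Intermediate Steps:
v = -8 (v = 16/(-2) = 16*(-½) = -8)
Y(39, v) - 1201*J = √(39² + (-8)²) - 1201*(-1406) = √(1521 + 64) + 1688606 = √1585 + 1688606 = 1688606 + √1585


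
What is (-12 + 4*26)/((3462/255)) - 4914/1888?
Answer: 2273351/544688 ≈ 4.1737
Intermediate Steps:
(-12 + 4*26)/((3462/255)) - 4914/1888 = (-12 + 104)/((3462*(1/255))) - 4914*1/1888 = 92/(1154/85) - 2457/944 = 92*(85/1154) - 2457/944 = 3910/577 - 2457/944 = 2273351/544688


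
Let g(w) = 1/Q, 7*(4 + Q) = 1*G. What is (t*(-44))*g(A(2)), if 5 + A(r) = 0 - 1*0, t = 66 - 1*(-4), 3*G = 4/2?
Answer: 32340/41 ≈ 788.78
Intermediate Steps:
G = ⅔ (G = (4/2)/3 = (4*(½))/3 = (⅓)*2 = ⅔ ≈ 0.66667)
t = 70 (t = 66 + 4 = 70)
Q = -82/21 (Q = -4 + (1*(⅔))/7 = -4 + (⅐)*(⅔) = -4 + 2/21 = -82/21 ≈ -3.9048)
A(r) = -5 (A(r) = -5 + (0 - 1*0) = -5 + (0 + 0) = -5 + 0 = -5)
g(w) = -21/82 (g(w) = 1/(-82/21) = -21/82)
(t*(-44))*g(A(2)) = (70*(-44))*(-21/82) = -3080*(-21/82) = 32340/41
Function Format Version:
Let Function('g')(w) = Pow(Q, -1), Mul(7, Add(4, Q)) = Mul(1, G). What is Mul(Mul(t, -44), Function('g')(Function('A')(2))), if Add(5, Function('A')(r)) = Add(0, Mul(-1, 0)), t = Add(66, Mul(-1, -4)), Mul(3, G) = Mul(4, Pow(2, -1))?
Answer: Rational(32340, 41) ≈ 788.78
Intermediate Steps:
G = Rational(2, 3) (G = Mul(Rational(1, 3), Mul(4, Pow(2, -1))) = Mul(Rational(1, 3), Mul(4, Rational(1, 2))) = Mul(Rational(1, 3), 2) = Rational(2, 3) ≈ 0.66667)
t = 70 (t = Add(66, 4) = 70)
Q = Rational(-82, 21) (Q = Add(-4, Mul(Rational(1, 7), Mul(1, Rational(2, 3)))) = Add(-4, Mul(Rational(1, 7), Rational(2, 3))) = Add(-4, Rational(2, 21)) = Rational(-82, 21) ≈ -3.9048)
Function('A')(r) = -5 (Function('A')(r) = Add(-5, Add(0, Mul(-1, 0))) = Add(-5, Add(0, 0)) = Add(-5, 0) = -5)
Function('g')(w) = Rational(-21, 82) (Function('g')(w) = Pow(Rational(-82, 21), -1) = Rational(-21, 82))
Mul(Mul(t, -44), Function('g')(Function('A')(2))) = Mul(Mul(70, -44), Rational(-21, 82)) = Mul(-3080, Rational(-21, 82)) = Rational(32340, 41)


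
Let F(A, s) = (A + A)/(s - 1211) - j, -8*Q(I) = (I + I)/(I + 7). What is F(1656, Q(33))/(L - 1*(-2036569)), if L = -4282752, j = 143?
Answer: 28242319/435294542119 ≈ 6.4881e-5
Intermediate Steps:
Q(I) = -I/(4*(7 + I)) (Q(I) = -(I + I)/(8*(I + 7)) = -2*I/(8*(7 + I)) = -I/(4*(7 + I)))
F(A, s) = -143 + 2*A/(-1211 + s) (F(A, s) = (A + A)/(s - 1211) - 1*143 = (2*A)/(-1211 + s) - 143 = 2*A/(-1211 + s) - 143 = -143 + 2*A/(-1211 + s))
F(1656, Q(33))/(L - 1*(-2036569)) = ((173173 - (-143)*33/(28 + 4*33) + 2*1656)/(-1211 - 1*33/(28 + 4*33)))/(-4282752 - 1*(-2036569)) = ((173173 - (-143)*33/(28 + 132) + 3312)/(-1211 - 1*33/(28 + 132)))/(-4282752 + 2036569) = ((173173 - (-143)*33/160 + 3312)/(-1211 - 1*33/160))/(-2246183) = ((173173 - (-143)*33/160 + 3312)/(-1211 - 1*33*1/160))*(-1/2246183) = ((173173 - 143*(-33/160) + 3312)/(-1211 - 33/160))*(-1/2246183) = ((173173 + 4719/160 + 3312)/(-193793/160))*(-1/2246183) = -160/193793*28242319/160*(-1/2246183) = -28242319/193793*(-1/2246183) = 28242319/435294542119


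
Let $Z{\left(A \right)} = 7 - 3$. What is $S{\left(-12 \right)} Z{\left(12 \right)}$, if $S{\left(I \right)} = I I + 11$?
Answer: $620$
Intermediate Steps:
$Z{\left(A \right)} = 4$
$S{\left(I \right)} = 11 + I^{2}$ ($S{\left(I \right)} = I^{2} + 11 = 11 + I^{2}$)
$S{\left(-12 \right)} Z{\left(12 \right)} = \left(11 + \left(-12\right)^{2}\right) 4 = \left(11 + 144\right) 4 = 155 \cdot 4 = 620$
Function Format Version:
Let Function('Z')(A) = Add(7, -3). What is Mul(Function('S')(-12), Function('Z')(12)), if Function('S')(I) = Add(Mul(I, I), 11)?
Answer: 620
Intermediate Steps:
Function('Z')(A) = 4
Function('S')(I) = Add(11, Pow(I, 2)) (Function('S')(I) = Add(Pow(I, 2), 11) = Add(11, Pow(I, 2)))
Mul(Function('S')(-12), Function('Z')(12)) = Mul(Add(11, Pow(-12, 2)), 4) = Mul(Add(11, 144), 4) = Mul(155, 4) = 620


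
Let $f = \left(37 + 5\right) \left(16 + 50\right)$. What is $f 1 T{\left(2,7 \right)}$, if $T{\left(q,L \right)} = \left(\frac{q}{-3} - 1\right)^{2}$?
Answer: $7700$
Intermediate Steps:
$f = 2772$ ($f = 42 \cdot 66 = 2772$)
$T{\left(q,L \right)} = \left(-1 - \frac{q}{3}\right)^{2}$ ($T{\left(q,L \right)} = \left(q \left(- \frac{1}{3}\right) - 1\right)^{2} = \left(- \frac{q}{3} - 1\right)^{2} = \left(-1 - \frac{q}{3}\right)^{2}$)
$f 1 T{\left(2,7 \right)} = 2772 \cdot 1 \frac{\left(3 + 2\right)^{2}}{9} = 2772 \frac{5^{2}}{9} = 2772 \cdot \frac{1}{9} \cdot 25 = 2772 \cdot \frac{25}{9} = 7700$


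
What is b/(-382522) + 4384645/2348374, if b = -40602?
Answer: 126612275417/64164622802 ≈ 1.9732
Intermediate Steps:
b/(-382522) + 4384645/2348374 = -40602/(-382522) + 4384645/2348374 = -40602*(-1/382522) + 4384645*(1/2348374) = 20301/191261 + 4384645/2348374 = 126612275417/64164622802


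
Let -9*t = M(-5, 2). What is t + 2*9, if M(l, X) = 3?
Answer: 53/3 ≈ 17.667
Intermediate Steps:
t = -1/3 (t = -1/9*3 = -1/3 ≈ -0.33333)
t + 2*9 = -1/3 + 2*9 = -1/3 + 18 = 53/3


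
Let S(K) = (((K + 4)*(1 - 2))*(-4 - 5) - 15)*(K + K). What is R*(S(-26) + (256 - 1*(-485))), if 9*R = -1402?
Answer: -1840826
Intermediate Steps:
R = -1402/9 (R = (⅑)*(-1402) = -1402/9 ≈ -155.78)
S(K) = 2*K*(21 + 9*K) (S(K) = (((4 + K)*(-1))*(-9) - 15)*(2*K) = ((-4 - K)*(-9) - 15)*(2*K) = ((36 + 9*K) - 15)*(2*K) = (21 + 9*K)*(2*K) = 2*K*(21 + 9*K))
R*(S(-26) + (256 - 1*(-485))) = -1402*(6*(-26)*(7 + 3*(-26)) + (256 - 1*(-485)))/9 = -1402*(6*(-26)*(7 - 78) + (256 + 485))/9 = -1402*(6*(-26)*(-71) + 741)/9 = -1402*(11076 + 741)/9 = -1402/9*11817 = -1840826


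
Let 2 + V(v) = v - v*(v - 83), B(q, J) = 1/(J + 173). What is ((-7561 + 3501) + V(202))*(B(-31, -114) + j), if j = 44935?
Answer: -73962229068/59 ≈ -1.2536e+9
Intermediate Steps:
B(q, J) = 1/(173 + J)
V(v) = -2 + v - v*(-83 + v) (V(v) = -2 + (v - v*(v - 83)) = -2 + (v - v*(-83 + v)) = -2 + v - v*(-83 + v))
((-7561 + 3501) + V(202))*(B(-31, -114) + j) = ((-7561 + 3501) + (-2 - 1*202**2 + 84*202))*(1/(173 - 114) + 44935) = (-4060 + (-2 - 1*40804 + 16968))*(1/59 + 44935) = (-4060 + (-2 - 40804 + 16968))*(1/59 + 44935) = (-4060 - 23838)*(2651166/59) = -27898*2651166/59 = -73962229068/59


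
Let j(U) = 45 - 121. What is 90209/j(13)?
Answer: -90209/76 ≈ -1187.0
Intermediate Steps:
j(U) = -76
90209/j(13) = 90209/(-76) = 90209*(-1/76) = -90209/76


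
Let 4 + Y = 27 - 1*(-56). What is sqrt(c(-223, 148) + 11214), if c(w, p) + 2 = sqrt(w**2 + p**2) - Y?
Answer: sqrt(11133 + sqrt(71633)) ≈ 106.77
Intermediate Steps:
Y = 79 (Y = -4 + (27 - 1*(-56)) = -4 + (27 + 56) = -4 + 83 = 79)
c(w, p) = -81 + sqrt(p**2 + w**2) (c(w, p) = -2 + (sqrt(w**2 + p**2) - 1*79) = -2 + (sqrt(p**2 + w**2) - 79) = -2 + (-79 + sqrt(p**2 + w**2)) = -81 + sqrt(p**2 + w**2))
sqrt(c(-223, 148) + 11214) = sqrt((-81 + sqrt(148**2 + (-223)**2)) + 11214) = sqrt((-81 + sqrt(21904 + 49729)) + 11214) = sqrt((-81 + sqrt(71633)) + 11214) = sqrt(11133 + sqrt(71633))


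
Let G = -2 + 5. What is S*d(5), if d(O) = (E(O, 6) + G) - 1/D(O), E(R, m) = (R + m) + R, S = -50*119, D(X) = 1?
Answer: -107100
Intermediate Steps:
S = -5950
E(R, m) = m + 2*R
G = 3
d(O) = 8 + 2*O (d(O) = ((6 + 2*O) + 3) - 1/1 = (9 + 2*O) - 1*1 = (9 + 2*O) - 1 = 8 + 2*O)
S*d(5) = -5950*(8 + 2*5) = -5950*(8 + 10) = -5950*18 = -107100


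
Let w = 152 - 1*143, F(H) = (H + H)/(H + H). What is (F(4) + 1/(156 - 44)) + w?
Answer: 1121/112 ≈ 10.009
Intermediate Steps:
F(H) = 1 (F(H) = (2*H)/((2*H)) = (2*H)*(1/(2*H)) = 1)
w = 9 (w = 152 - 143 = 9)
(F(4) + 1/(156 - 44)) + w = (1 + 1/(156 - 44)) + 9 = (1 + 1/112) + 9 = 113/112 + 9 = 1121/112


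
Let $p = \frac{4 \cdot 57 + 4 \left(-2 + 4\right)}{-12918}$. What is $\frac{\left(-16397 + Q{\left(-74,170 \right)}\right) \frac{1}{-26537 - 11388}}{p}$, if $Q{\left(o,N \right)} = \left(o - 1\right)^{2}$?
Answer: $- \frac{34788174}{2237575} \approx -15.547$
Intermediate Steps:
$Q{\left(o,N \right)} = \left(-1 + o\right)^{2}$
$p = - \frac{118}{6459}$ ($p = \left(228 + 4 \cdot 2\right) \left(- \frac{1}{12918}\right) = \left(228 + 8\right) \left(- \frac{1}{12918}\right) = 236 \left(- \frac{1}{12918}\right) = - \frac{118}{6459} \approx -0.018269$)
$\frac{\left(-16397 + Q{\left(-74,170 \right)}\right) \frac{1}{-26537 - 11388}}{p} = \frac{\left(-16397 + \left(-1 - 74\right)^{2}\right) \frac{1}{-26537 - 11388}}{- \frac{118}{6459}} = \frac{-16397 + \left(-75\right)^{2}}{-37925} \left(- \frac{6459}{118}\right) = \left(-16397 + 5625\right) \left(- \frac{1}{37925}\right) \left(- \frac{6459}{118}\right) = \left(-10772\right) \left(- \frac{1}{37925}\right) \left(- \frac{6459}{118}\right) = \frac{10772}{37925} \left(- \frac{6459}{118}\right) = - \frac{34788174}{2237575}$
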